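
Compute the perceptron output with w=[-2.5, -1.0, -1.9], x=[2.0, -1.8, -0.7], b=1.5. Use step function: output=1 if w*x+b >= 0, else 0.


z = w . x + b
= -2.5*2.0 + -1.0*-1.8 + -1.9*-0.7 + 1.5
= -5.0 + 1.8 + 1.33 + 1.5
= -1.87 + 1.5
= -0.37
Since z = -0.37 < 0, output = 0

0


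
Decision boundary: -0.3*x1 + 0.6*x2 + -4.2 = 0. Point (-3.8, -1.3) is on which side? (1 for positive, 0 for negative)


Compute -0.3 * -3.8 + 0.6 * -1.3 + -4.2
= 1.14 + -0.78 + -4.2
= -3.84
Since -3.84 < 0, the point is on the negative side.

0


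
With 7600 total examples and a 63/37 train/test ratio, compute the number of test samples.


Train samples = 7600 * 63% = 4788
Test samples = 7600 - 4788
= 2812

2812


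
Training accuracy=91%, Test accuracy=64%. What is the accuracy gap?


Gap = train_accuracy - test_accuracy
= 91 - 64
= 27%
This large gap strongly indicates overfitting.

27


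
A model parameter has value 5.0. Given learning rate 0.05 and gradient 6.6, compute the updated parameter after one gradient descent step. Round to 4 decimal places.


w_new = w_old - lr * gradient
= 5.0 - 0.05 * 6.6
= 5.0 - (0.33)
= 4.6700

4.6700


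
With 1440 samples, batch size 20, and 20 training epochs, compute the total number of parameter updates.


Iterations per epoch = 1440 / 20 = 72
Total updates = iterations_per_epoch * epochs
= 72 * 20
= 1440

1440


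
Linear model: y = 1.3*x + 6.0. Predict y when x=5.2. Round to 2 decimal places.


y = 1.3 * 5.2 + (6.0)
= 6.76 + (6.0)
= 12.76

12.76


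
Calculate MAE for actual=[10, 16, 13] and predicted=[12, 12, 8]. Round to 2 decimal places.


Absolute errors: [2, 4, 5]
Sum of absolute errors = 11
MAE = 11 / 3 = 3.67

3.67


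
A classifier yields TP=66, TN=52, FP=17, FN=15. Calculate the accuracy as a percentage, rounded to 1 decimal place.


Accuracy = (TP + TN) / (TP + TN + FP + FN) * 100
= (66 + 52) / (66 + 52 + 17 + 15)
= 118 / 150
= 0.7867
= 78.7%

78.7


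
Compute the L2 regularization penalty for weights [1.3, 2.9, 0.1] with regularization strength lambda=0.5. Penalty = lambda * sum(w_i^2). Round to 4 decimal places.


Squaring each weight:
1.3^2 = 1.69
2.9^2 = 8.41
0.1^2 = 0.01
Sum of squares = 10.11
Penalty = 0.5 * 10.11 = 5.0550

5.0550


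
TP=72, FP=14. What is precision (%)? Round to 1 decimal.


Precision = TP / (TP + FP) * 100
= 72 / (72 + 14)
= 72 / 86
= 0.8372
= 83.7%

83.7


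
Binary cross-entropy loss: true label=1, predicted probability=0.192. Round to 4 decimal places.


For y=1: Loss = -log(p)
= -log(0.192)
= -(-1.6503)
= 1.6503

1.6503


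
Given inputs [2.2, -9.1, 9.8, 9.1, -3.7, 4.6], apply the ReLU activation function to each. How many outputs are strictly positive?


ReLU(x) = max(0, x) for each element:
ReLU(2.2) = 2.2
ReLU(-9.1) = 0
ReLU(9.8) = 9.8
ReLU(9.1) = 9.1
ReLU(-3.7) = 0
ReLU(4.6) = 4.6
Active neurons (>0): 4

4


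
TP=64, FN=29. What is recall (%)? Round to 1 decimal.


Recall = TP / (TP + FN) * 100
= 64 / (64 + 29)
= 64 / 93
= 0.6882
= 68.8%

68.8


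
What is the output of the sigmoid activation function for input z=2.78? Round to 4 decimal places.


sigmoid(z) = 1 / (1 + exp(-z))
exp(-(2.78)) = exp(-2.78) = 0.062
1 + 0.062 = 1.062
1 / 1.062 = 0.9416

0.9416


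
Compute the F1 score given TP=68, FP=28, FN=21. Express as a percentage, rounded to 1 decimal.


Precision = TP / (TP + FP) = 68 / 96 = 0.7083
Recall = TP / (TP + FN) = 68 / 89 = 0.764
F1 = 2 * P * R / (P + R)
= 2 * 0.7083 * 0.764 / (0.7083 + 0.764)
= 1.0824 / 1.4724
= 0.7351
As percentage: 73.5%

73.5


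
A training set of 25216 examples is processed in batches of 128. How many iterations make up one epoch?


Iterations per epoch = dataset_size / batch_size
= 25216 / 128
= 197

197


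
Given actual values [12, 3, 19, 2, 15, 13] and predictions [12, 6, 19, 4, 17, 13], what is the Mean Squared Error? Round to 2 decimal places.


Differences: [0, -3, 0, -2, -2, 0]
Squared errors: [0, 9, 0, 4, 4, 0]
Sum of squared errors = 17
MSE = 17 / 6 = 2.83

2.83


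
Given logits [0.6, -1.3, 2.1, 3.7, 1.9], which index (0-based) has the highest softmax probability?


Softmax is a monotonic transformation, so it preserves the argmax.
We need to find the index of the maximum logit.
Index 0: 0.6
Index 1: -1.3
Index 2: 2.1
Index 3: 3.7
Index 4: 1.9
Maximum logit = 3.7 at index 3

3


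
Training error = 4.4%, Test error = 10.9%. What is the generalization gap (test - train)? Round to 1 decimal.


Generalization gap = test_error - train_error
= 10.9 - 4.4
= 6.5%
A moderate gap.

6.5


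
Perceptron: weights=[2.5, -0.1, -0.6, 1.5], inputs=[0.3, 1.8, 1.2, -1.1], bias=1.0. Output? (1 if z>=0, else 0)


z = w . x + b
= 2.5*0.3 + -0.1*1.8 + -0.6*1.2 + 1.5*-1.1 + 1.0
= 0.75 + -0.18 + -0.72 + -1.65 + 1.0
= -1.8 + 1.0
= -0.8
Since z = -0.8 < 0, output = 0

0


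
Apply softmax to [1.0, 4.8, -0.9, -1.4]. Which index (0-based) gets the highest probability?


Softmax is a monotonic transformation, so it preserves the argmax.
We need to find the index of the maximum logit.
Index 0: 1.0
Index 1: 4.8
Index 2: -0.9
Index 3: -1.4
Maximum logit = 4.8 at index 1

1


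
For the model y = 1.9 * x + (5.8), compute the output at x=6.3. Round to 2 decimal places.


y = 1.9 * 6.3 + (5.8)
= 11.97 + (5.8)
= 17.77

17.77


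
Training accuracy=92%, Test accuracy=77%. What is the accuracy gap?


Gap = train_accuracy - test_accuracy
= 92 - 77
= 15%
This gap suggests the model is overfitting.

15


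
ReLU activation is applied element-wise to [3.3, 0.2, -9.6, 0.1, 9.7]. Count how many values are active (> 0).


ReLU(x) = max(0, x) for each element:
ReLU(3.3) = 3.3
ReLU(0.2) = 0.2
ReLU(-9.6) = 0
ReLU(0.1) = 0.1
ReLU(9.7) = 9.7
Active neurons (>0): 4

4


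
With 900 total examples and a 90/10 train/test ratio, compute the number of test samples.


Train samples = 900 * 90% = 810
Test samples = 900 - 810
= 90

90


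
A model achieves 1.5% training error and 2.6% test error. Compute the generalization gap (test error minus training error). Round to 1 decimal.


Generalization gap = test_error - train_error
= 2.6 - 1.5
= 1.1%
A small gap suggests good generalization.

1.1


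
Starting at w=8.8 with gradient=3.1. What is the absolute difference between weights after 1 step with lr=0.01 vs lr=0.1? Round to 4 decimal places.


With lr=0.01: w_new = 8.8 - 0.01 * 3.1 = 8.769
With lr=0.1: w_new = 8.8 - 0.1 * 3.1 = 8.49
Absolute difference = |8.769 - 8.49|
= 0.2790

0.2790


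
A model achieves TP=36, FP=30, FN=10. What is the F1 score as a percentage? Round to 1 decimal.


Precision = TP / (TP + FP) = 36 / 66 = 0.5455
Recall = TP / (TP + FN) = 36 / 46 = 0.7826
F1 = 2 * P * R / (P + R)
= 2 * 0.5455 * 0.7826 / (0.5455 + 0.7826)
= 0.8538 / 1.3281
= 0.6429
As percentage: 64.3%

64.3


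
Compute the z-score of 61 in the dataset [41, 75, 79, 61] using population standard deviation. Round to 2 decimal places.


Mean = (41 + 75 + 79 + 61) / 4 = 64.0
Variance = sum((x_i - mean)^2) / n = 221.0
Std = sqrt(221.0) = 14.8661
Z = (x - mean) / std
= (61 - 64.0) / 14.8661
= -3.0 / 14.8661
= -0.20

-0.20


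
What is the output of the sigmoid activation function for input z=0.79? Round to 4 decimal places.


sigmoid(z) = 1 / (1 + exp(-z))
exp(-(0.79)) = exp(-0.79) = 0.4538
1 + 0.4538 = 1.4538
1 / 1.4538 = 0.6878

0.6878


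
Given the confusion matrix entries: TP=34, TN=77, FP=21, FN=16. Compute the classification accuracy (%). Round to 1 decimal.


Accuracy = (TP + TN) / (TP + TN + FP + FN) * 100
= (34 + 77) / (34 + 77 + 21 + 16)
= 111 / 148
= 0.75
= 75.0%

75.0


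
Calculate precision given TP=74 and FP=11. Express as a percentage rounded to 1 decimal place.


Precision = TP / (TP + FP) * 100
= 74 / (74 + 11)
= 74 / 85
= 0.8706
= 87.1%

87.1


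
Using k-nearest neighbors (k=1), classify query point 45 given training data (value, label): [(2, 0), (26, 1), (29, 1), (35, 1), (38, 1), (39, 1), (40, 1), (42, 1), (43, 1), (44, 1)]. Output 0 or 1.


Distances from query 45:
Point 44 (class 1): distance = 1
K=1 nearest neighbors: classes = [1]
Votes for class 1: 1 / 1
Majority vote => class 1

1


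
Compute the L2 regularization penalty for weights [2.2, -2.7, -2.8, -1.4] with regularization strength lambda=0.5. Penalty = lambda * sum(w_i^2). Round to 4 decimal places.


Squaring each weight:
2.2^2 = 4.84
(-2.7)^2 = 7.29
(-2.8)^2 = 7.84
(-1.4)^2 = 1.96
Sum of squares = 21.93
Penalty = 0.5 * 21.93 = 10.9650

10.9650


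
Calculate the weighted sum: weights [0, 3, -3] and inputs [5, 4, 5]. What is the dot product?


Element-wise products:
0 * 5 = 0
3 * 4 = 12
-3 * 5 = -15
Sum = 0 + 12 + -15
= -3

-3


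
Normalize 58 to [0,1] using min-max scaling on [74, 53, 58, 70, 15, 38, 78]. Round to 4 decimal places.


Min = 15, Max = 78
Range = 78 - 15 = 63
Scaled = (x - min) / (max - min)
= (58 - 15) / 63
= 43 / 63
= 0.6825

0.6825


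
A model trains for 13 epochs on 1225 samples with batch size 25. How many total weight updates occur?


Iterations per epoch = 1225 / 25 = 49
Total updates = iterations_per_epoch * epochs
= 49 * 13
= 637

637


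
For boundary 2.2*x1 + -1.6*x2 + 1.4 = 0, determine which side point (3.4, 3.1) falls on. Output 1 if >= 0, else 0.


Compute 2.2 * 3.4 + -1.6 * 3.1 + 1.4
= 7.48 + -4.96 + 1.4
= 3.92
Since 3.92 >= 0, the point is on the positive side.

1


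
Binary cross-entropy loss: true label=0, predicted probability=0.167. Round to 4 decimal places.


For y=0: Loss = -log(1-p)
= -log(1 - 0.167)
= -log(0.833)
= -(-0.1827)
= 0.1827

0.1827


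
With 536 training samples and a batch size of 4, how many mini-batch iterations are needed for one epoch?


Iterations per epoch = dataset_size / batch_size
= 536 / 4
= 134

134


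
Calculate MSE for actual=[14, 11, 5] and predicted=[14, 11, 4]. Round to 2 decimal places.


Differences: [0, 0, 1]
Squared errors: [0, 0, 1]
Sum of squared errors = 1
MSE = 1 / 3 = 0.33

0.33


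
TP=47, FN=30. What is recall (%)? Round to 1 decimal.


Recall = TP / (TP + FN) * 100
= 47 / (47 + 30)
= 47 / 77
= 0.6104
= 61.0%

61.0


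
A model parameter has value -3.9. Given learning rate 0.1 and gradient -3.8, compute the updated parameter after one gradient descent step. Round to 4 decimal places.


w_new = w_old - lr * gradient
= -3.9 - 0.1 * -3.8
= -3.9 - (-0.38)
= -3.5200

-3.5200


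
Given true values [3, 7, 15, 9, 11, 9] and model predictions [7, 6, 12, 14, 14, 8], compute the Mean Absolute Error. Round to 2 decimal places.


Absolute errors: [4, 1, 3, 5, 3, 1]
Sum of absolute errors = 17
MAE = 17 / 6 = 2.83

2.83


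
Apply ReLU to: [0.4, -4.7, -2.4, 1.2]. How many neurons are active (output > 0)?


ReLU(x) = max(0, x) for each element:
ReLU(0.4) = 0.4
ReLU(-4.7) = 0
ReLU(-2.4) = 0
ReLU(1.2) = 1.2
Active neurons (>0): 2

2


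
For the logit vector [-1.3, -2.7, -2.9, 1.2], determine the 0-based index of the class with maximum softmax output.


Softmax is a monotonic transformation, so it preserves the argmax.
We need to find the index of the maximum logit.
Index 0: -1.3
Index 1: -2.7
Index 2: -2.9
Index 3: 1.2
Maximum logit = 1.2 at index 3

3


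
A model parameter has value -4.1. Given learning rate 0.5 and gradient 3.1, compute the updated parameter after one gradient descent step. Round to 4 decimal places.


w_new = w_old - lr * gradient
= -4.1 - 0.5 * 3.1
= -4.1 - (1.55)
= -5.6500

-5.6500


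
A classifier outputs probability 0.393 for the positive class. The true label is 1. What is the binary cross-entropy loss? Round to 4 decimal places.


For y=1: Loss = -log(p)
= -log(0.393)
= -(-0.9339)
= 0.9339

0.9339


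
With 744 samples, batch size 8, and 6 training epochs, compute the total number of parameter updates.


Iterations per epoch = 744 / 8 = 93
Total updates = iterations_per_epoch * epochs
= 93 * 6
= 558

558


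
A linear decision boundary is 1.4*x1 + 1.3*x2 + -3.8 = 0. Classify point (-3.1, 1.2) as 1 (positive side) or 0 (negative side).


Compute 1.4 * -3.1 + 1.3 * 1.2 + -3.8
= -4.34 + 1.56 + -3.8
= -6.58
Since -6.58 < 0, the point is on the negative side.

0


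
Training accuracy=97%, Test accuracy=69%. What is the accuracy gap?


Gap = train_accuracy - test_accuracy
= 97 - 69
= 28%
This large gap strongly indicates overfitting.

28


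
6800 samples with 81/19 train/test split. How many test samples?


Train samples = 6800 * 81% = 5508
Test samples = 6800 - 5508
= 1292

1292


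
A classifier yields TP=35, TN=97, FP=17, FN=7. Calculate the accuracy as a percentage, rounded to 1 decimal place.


Accuracy = (TP + TN) / (TP + TN + FP + FN) * 100
= (35 + 97) / (35 + 97 + 17 + 7)
= 132 / 156
= 0.8462
= 84.6%

84.6


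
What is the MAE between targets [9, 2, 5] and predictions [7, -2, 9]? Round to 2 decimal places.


Absolute errors: [2, 4, 4]
Sum of absolute errors = 10
MAE = 10 / 3 = 3.33

3.33


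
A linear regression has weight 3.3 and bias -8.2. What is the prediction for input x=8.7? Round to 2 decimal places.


y = 3.3 * 8.7 + (-8.2)
= 28.71 + (-8.2)
= 20.51

20.51


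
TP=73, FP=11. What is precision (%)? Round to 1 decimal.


Precision = TP / (TP + FP) * 100
= 73 / (73 + 11)
= 73 / 84
= 0.869
= 86.9%

86.9


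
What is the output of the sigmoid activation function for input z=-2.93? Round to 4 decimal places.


sigmoid(z) = 1 / (1 + exp(-z))
exp(-(-2.93)) = exp(2.93) = 18.7276
1 + 18.7276 = 19.7276
1 / 19.7276 = 0.0507

0.0507


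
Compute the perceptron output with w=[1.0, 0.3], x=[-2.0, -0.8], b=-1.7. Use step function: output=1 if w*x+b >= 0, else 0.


z = w . x + b
= 1.0*-2.0 + 0.3*-0.8 + -1.7
= -2.0 + -0.24 + -1.7
= -2.24 + -1.7
= -3.94
Since z = -3.94 < 0, output = 0

0


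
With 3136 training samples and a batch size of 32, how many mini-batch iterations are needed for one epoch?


Iterations per epoch = dataset_size / batch_size
= 3136 / 32
= 98

98


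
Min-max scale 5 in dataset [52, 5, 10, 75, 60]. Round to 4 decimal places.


Min = 5, Max = 75
Range = 75 - 5 = 70
Scaled = (x - min) / (max - min)
= (5 - 5) / 70
= 0 / 70
= 0.0000

0.0000


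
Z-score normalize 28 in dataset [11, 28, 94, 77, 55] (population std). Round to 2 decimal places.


Mean = (11 + 28 + 94 + 77 + 55) / 5 = 53.0
Variance = sum((x_i - mean)^2) / n = 930.0
Std = sqrt(930.0) = 30.4959
Z = (x - mean) / std
= (28 - 53.0) / 30.4959
= -25.0 / 30.4959
= -0.82

-0.82


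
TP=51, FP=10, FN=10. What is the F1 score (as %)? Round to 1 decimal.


Precision = TP / (TP + FP) = 51 / 61 = 0.8361
Recall = TP / (TP + FN) = 51 / 61 = 0.8361
F1 = 2 * P * R / (P + R)
= 2 * 0.8361 * 0.8361 / (0.8361 + 0.8361)
= 1.398 / 1.6721
= 0.8361
As percentage: 83.6%

83.6


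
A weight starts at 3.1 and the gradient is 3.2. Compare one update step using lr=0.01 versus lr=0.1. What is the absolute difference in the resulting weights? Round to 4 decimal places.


With lr=0.01: w_new = 3.1 - 0.01 * 3.2 = 3.068
With lr=0.1: w_new = 3.1 - 0.1 * 3.2 = 2.78
Absolute difference = |3.068 - 2.78|
= 0.2880

0.2880


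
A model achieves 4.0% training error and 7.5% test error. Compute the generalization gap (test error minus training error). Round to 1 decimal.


Generalization gap = test_error - train_error
= 7.5 - 4.0
= 3.5%
A moderate gap.

3.5


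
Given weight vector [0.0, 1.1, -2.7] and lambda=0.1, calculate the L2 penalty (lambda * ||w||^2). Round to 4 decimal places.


Squaring each weight:
0.0^2 = 0.0
1.1^2 = 1.21
(-2.7)^2 = 7.29
Sum of squares = 8.5
Penalty = 0.1 * 8.5 = 0.8500

0.8500


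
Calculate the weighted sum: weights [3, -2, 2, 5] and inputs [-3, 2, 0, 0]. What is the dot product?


Element-wise products:
3 * -3 = -9
-2 * 2 = -4
2 * 0 = 0
5 * 0 = 0
Sum = -9 + -4 + 0 + 0
= -13

-13


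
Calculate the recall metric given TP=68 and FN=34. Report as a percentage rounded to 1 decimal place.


Recall = TP / (TP + FN) * 100
= 68 / (68 + 34)
= 68 / 102
= 0.6667
= 66.7%

66.7


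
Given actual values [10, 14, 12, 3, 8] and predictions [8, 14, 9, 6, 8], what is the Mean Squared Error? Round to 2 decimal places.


Differences: [2, 0, 3, -3, 0]
Squared errors: [4, 0, 9, 9, 0]
Sum of squared errors = 22
MSE = 22 / 5 = 4.40

4.40


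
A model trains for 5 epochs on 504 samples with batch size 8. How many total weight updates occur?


Iterations per epoch = 504 / 8 = 63
Total updates = iterations_per_epoch * epochs
= 63 * 5
= 315

315


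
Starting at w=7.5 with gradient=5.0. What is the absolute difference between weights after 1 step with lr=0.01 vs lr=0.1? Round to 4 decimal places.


With lr=0.01: w_new = 7.5 - 0.01 * 5.0 = 7.45
With lr=0.1: w_new = 7.5 - 0.1 * 5.0 = 7.0
Absolute difference = |7.45 - 7.0|
= 0.4500

0.4500


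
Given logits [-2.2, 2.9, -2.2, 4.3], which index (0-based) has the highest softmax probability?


Softmax is a monotonic transformation, so it preserves the argmax.
We need to find the index of the maximum logit.
Index 0: -2.2
Index 1: 2.9
Index 2: -2.2
Index 3: 4.3
Maximum logit = 4.3 at index 3

3


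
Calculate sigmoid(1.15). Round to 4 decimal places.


sigmoid(z) = 1 / (1 + exp(-z))
exp(-(1.15)) = exp(-1.15) = 0.3166
1 + 0.3166 = 1.3166
1 / 1.3166 = 0.7595

0.7595


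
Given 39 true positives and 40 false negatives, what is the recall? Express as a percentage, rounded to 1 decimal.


Recall = TP / (TP + FN) * 100
= 39 / (39 + 40)
= 39 / 79
= 0.4937
= 49.4%

49.4


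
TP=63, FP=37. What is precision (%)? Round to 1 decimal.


Precision = TP / (TP + FP) * 100
= 63 / (63 + 37)
= 63 / 100
= 0.63
= 63.0%

63.0


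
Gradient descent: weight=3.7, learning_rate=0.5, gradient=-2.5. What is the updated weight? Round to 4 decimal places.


w_new = w_old - lr * gradient
= 3.7 - 0.5 * -2.5
= 3.7 - (-1.25)
= 4.9500

4.9500


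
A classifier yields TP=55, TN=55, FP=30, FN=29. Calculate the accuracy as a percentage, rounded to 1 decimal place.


Accuracy = (TP + TN) / (TP + TN + FP + FN) * 100
= (55 + 55) / (55 + 55 + 30 + 29)
= 110 / 169
= 0.6509
= 65.1%

65.1


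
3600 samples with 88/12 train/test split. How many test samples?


Train samples = 3600 * 88% = 3168
Test samples = 3600 - 3168
= 432

432


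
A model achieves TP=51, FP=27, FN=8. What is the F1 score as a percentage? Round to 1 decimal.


Precision = TP / (TP + FP) = 51 / 78 = 0.6538
Recall = TP / (TP + FN) = 51 / 59 = 0.8644
F1 = 2 * P * R / (P + R)
= 2 * 0.6538 * 0.8644 / (0.6538 + 0.8644)
= 1.1304 / 1.5183
= 0.7445
As percentage: 74.5%

74.5


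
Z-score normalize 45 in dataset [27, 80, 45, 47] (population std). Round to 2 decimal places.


Mean = (27 + 80 + 45 + 47) / 4 = 49.75
Variance = sum((x_i - mean)^2) / n = 365.6875
Std = sqrt(365.6875) = 19.123
Z = (x - mean) / std
= (45 - 49.75) / 19.123
= -4.75 / 19.123
= -0.25

-0.25


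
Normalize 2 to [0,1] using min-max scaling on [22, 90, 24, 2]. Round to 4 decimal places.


Min = 2, Max = 90
Range = 90 - 2 = 88
Scaled = (x - min) / (max - min)
= (2 - 2) / 88
= 0 / 88
= 0.0000

0.0000


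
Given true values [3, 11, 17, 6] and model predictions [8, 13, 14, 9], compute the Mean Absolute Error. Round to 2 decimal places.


Absolute errors: [5, 2, 3, 3]
Sum of absolute errors = 13
MAE = 13 / 4 = 3.25

3.25


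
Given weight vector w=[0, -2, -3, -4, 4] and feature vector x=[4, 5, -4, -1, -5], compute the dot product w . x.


Element-wise products:
0 * 4 = 0
-2 * 5 = -10
-3 * -4 = 12
-4 * -1 = 4
4 * -5 = -20
Sum = 0 + -10 + 12 + 4 + -20
= -14

-14


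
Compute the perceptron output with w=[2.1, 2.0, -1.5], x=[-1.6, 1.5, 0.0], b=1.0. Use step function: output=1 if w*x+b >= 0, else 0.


z = w . x + b
= 2.1*-1.6 + 2.0*1.5 + -1.5*0.0 + 1.0
= -3.36 + 3.0 + -0.0 + 1.0
= -0.36 + 1.0
= 0.64
Since z = 0.64 >= 0, output = 1

1


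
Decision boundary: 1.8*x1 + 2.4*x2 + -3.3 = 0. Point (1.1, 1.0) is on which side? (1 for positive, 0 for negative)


Compute 1.8 * 1.1 + 2.4 * 1.0 + -3.3
= 1.98 + 2.4 + -3.3
= 1.08
Since 1.08 >= 0, the point is on the positive side.

1


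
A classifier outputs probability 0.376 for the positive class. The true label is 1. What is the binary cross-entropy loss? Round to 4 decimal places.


For y=1: Loss = -log(p)
= -log(0.376)
= -(-0.9782)
= 0.9782

0.9782


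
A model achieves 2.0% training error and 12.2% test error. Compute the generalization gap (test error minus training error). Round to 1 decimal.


Generalization gap = test_error - train_error
= 12.2 - 2.0
= 10.2%
A large gap suggests overfitting.

10.2


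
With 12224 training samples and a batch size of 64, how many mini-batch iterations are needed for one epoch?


Iterations per epoch = dataset_size / batch_size
= 12224 / 64
= 191

191


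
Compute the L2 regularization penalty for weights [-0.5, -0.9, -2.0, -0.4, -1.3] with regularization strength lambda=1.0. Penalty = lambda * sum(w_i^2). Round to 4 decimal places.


Squaring each weight:
(-0.5)^2 = 0.25
(-0.9)^2 = 0.81
(-2.0)^2 = 4.0
(-0.4)^2 = 0.16
(-1.3)^2 = 1.69
Sum of squares = 6.91
Penalty = 1.0 * 6.91 = 6.9100

6.9100


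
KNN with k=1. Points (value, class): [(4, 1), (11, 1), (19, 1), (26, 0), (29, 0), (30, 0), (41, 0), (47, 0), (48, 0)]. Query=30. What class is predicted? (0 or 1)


Distances from query 30:
Point 30 (class 0): distance = 0
K=1 nearest neighbors: classes = [0]
Votes for class 1: 0 / 1
Majority vote => class 0

0


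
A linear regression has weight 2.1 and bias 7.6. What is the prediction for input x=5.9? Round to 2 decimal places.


y = 2.1 * 5.9 + (7.6)
= 12.39 + (7.6)
= 19.99

19.99


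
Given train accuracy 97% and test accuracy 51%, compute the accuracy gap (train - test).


Gap = train_accuracy - test_accuracy
= 97 - 51
= 46%
This large gap strongly indicates overfitting.

46


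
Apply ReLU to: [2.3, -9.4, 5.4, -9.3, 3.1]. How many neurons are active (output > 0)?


ReLU(x) = max(0, x) for each element:
ReLU(2.3) = 2.3
ReLU(-9.4) = 0
ReLU(5.4) = 5.4
ReLU(-9.3) = 0
ReLU(3.1) = 3.1
Active neurons (>0): 3

3


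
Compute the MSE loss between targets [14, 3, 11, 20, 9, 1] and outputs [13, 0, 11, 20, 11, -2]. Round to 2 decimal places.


Differences: [1, 3, 0, 0, -2, 3]
Squared errors: [1, 9, 0, 0, 4, 9]
Sum of squared errors = 23
MSE = 23 / 6 = 3.83

3.83


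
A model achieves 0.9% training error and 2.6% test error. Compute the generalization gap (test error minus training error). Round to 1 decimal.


Generalization gap = test_error - train_error
= 2.6 - 0.9
= 1.7%
A small gap suggests good generalization.

1.7


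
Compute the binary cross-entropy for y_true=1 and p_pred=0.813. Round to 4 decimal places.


For y=1: Loss = -log(p)
= -log(0.813)
= -(-0.207)
= 0.2070

0.2070


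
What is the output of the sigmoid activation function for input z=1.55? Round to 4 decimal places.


sigmoid(z) = 1 / (1 + exp(-z))
exp(-(1.55)) = exp(-1.55) = 0.2122
1 + 0.2122 = 1.2122
1 / 1.2122 = 0.8249

0.8249


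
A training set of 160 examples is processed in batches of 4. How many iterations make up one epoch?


Iterations per epoch = dataset_size / batch_size
= 160 / 4
= 40

40


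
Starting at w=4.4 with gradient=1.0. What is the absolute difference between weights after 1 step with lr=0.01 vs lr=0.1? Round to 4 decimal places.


With lr=0.01: w_new = 4.4 - 0.01 * 1.0 = 4.39
With lr=0.1: w_new = 4.4 - 0.1 * 1.0 = 4.3
Absolute difference = |4.39 - 4.3|
= 0.0900

0.0900


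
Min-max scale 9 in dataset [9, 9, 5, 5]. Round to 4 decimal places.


Min = 5, Max = 9
Range = 9 - 5 = 4
Scaled = (x - min) / (max - min)
= (9 - 5) / 4
= 4 / 4
= 1.0000

1.0000


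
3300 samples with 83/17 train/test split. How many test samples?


Train samples = 3300 * 83% = 2739
Test samples = 3300 - 2739
= 561

561


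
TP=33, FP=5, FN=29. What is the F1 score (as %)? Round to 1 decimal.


Precision = TP / (TP + FP) = 33 / 38 = 0.8684
Recall = TP / (TP + FN) = 33 / 62 = 0.5323
F1 = 2 * P * R / (P + R)
= 2 * 0.8684 * 0.5323 / (0.8684 + 0.5323)
= 0.9244 / 1.4007
= 0.66
As percentage: 66.0%

66.0


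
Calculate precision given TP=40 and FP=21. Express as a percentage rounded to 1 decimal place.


Precision = TP / (TP + FP) * 100
= 40 / (40 + 21)
= 40 / 61
= 0.6557
= 65.6%

65.6


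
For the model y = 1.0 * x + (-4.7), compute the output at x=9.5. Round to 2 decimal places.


y = 1.0 * 9.5 + (-4.7)
= 9.5 + (-4.7)
= 4.80

4.80


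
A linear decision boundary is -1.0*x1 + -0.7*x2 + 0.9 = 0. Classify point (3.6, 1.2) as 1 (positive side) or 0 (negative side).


Compute -1.0 * 3.6 + -0.7 * 1.2 + 0.9
= -3.6 + -0.84 + 0.9
= -3.54
Since -3.54 < 0, the point is on the negative side.

0


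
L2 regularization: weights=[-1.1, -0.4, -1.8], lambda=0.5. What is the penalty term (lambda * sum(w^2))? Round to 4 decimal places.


Squaring each weight:
(-1.1)^2 = 1.21
(-0.4)^2 = 0.16
(-1.8)^2 = 3.24
Sum of squares = 4.61
Penalty = 0.5 * 4.61 = 2.3050

2.3050


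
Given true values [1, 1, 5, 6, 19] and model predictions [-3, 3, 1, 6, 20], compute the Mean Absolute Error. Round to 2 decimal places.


Absolute errors: [4, 2, 4, 0, 1]
Sum of absolute errors = 11
MAE = 11 / 5 = 2.20

2.20


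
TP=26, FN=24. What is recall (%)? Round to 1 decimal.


Recall = TP / (TP + FN) * 100
= 26 / (26 + 24)
= 26 / 50
= 0.52
= 52.0%

52.0


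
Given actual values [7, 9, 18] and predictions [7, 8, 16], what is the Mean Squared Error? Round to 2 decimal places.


Differences: [0, 1, 2]
Squared errors: [0, 1, 4]
Sum of squared errors = 5
MSE = 5 / 3 = 1.67

1.67


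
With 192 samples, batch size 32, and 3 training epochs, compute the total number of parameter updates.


Iterations per epoch = 192 / 32 = 6
Total updates = iterations_per_epoch * epochs
= 6 * 3
= 18

18


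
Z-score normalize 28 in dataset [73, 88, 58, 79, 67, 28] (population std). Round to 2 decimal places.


Mean = (73 + 88 + 58 + 79 + 67 + 28) / 6 = 65.5
Variance = sum((x_i - mean)^2) / n = 368.25
Std = sqrt(368.25) = 19.1898
Z = (x - mean) / std
= (28 - 65.5) / 19.1898
= -37.5 / 19.1898
= -1.95

-1.95


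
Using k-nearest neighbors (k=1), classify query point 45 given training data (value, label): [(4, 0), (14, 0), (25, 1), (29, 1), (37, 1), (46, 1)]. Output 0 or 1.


Distances from query 45:
Point 46 (class 1): distance = 1
K=1 nearest neighbors: classes = [1]
Votes for class 1: 1 / 1
Majority vote => class 1

1


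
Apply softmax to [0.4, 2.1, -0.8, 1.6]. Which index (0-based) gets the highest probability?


Softmax is a monotonic transformation, so it preserves the argmax.
We need to find the index of the maximum logit.
Index 0: 0.4
Index 1: 2.1
Index 2: -0.8
Index 3: 1.6
Maximum logit = 2.1 at index 1

1


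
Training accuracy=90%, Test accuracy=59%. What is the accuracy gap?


Gap = train_accuracy - test_accuracy
= 90 - 59
= 31%
This large gap strongly indicates overfitting.

31


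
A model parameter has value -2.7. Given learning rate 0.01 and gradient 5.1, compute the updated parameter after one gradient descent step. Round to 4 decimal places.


w_new = w_old - lr * gradient
= -2.7 - 0.01 * 5.1
= -2.7 - (0.051)
= -2.7510

-2.7510


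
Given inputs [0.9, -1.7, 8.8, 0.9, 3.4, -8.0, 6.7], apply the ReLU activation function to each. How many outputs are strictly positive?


ReLU(x) = max(0, x) for each element:
ReLU(0.9) = 0.9
ReLU(-1.7) = 0
ReLU(8.8) = 8.8
ReLU(0.9) = 0.9
ReLU(3.4) = 3.4
ReLU(-8.0) = 0
ReLU(6.7) = 6.7
Active neurons (>0): 5

5


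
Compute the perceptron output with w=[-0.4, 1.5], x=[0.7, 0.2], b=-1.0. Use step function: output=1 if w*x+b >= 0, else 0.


z = w . x + b
= -0.4*0.7 + 1.5*0.2 + -1.0
= -0.28 + 0.3 + -1.0
= 0.02 + -1.0
= -0.98
Since z = -0.98 < 0, output = 0

0


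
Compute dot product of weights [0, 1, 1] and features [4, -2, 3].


Element-wise products:
0 * 4 = 0
1 * -2 = -2
1 * 3 = 3
Sum = 0 + -2 + 3
= 1

1


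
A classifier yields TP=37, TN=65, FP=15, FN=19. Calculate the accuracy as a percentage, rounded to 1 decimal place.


Accuracy = (TP + TN) / (TP + TN + FP + FN) * 100
= (37 + 65) / (37 + 65 + 15 + 19)
= 102 / 136
= 0.75
= 75.0%

75.0


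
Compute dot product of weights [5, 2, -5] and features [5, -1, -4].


Element-wise products:
5 * 5 = 25
2 * -1 = -2
-5 * -4 = 20
Sum = 25 + -2 + 20
= 43

43


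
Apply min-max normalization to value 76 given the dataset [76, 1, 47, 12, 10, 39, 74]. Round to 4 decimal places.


Min = 1, Max = 76
Range = 76 - 1 = 75
Scaled = (x - min) / (max - min)
= (76 - 1) / 75
= 75 / 75
= 1.0000

1.0000


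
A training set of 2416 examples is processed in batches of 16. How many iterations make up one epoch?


Iterations per epoch = dataset_size / batch_size
= 2416 / 16
= 151

151


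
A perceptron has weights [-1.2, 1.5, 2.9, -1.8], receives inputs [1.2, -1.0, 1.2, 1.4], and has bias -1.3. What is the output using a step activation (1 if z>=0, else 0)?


z = w . x + b
= -1.2*1.2 + 1.5*-1.0 + 2.9*1.2 + -1.8*1.4 + -1.3
= -1.44 + -1.5 + 3.48 + -2.52 + -1.3
= -1.98 + -1.3
= -3.28
Since z = -3.28 < 0, output = 0

0


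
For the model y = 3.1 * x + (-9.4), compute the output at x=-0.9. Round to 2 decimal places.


y = 3.1 * -0.9 + (-9.4)
= -2.79 + (-9.4)
= -12.19

-12.19


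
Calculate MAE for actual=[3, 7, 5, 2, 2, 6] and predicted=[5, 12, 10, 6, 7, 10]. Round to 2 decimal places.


Absolute errors: [2, 5, 5, 4, 5, 4]
Sum of absolute errors = 25
MAE = 25 / 6 = 4.17

4.17


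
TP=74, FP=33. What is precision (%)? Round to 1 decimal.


Precision = TP / (TP + FP) * 100
= 74 / (74 + 33)
= 74 / 107
= 0.6916
= 69.2%

69.2


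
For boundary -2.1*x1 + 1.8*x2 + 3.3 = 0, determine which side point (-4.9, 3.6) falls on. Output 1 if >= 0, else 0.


Compute -2.1 * -4.9 + 1.8 * 3.6 + 3.3
= 10.29 + 6.48 + 3.3
= 20.07
Since 20.07 >= 0, the point is on the positive side.

1


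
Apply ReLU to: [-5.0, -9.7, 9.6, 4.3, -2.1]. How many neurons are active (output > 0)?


ReLU(x) = max(0, x) for each element:
ReLU(-5.0) = 0
ReLU(-9.7) = 0
ReLU(9.6) = 9.6
ReLU(4.3) = 4.3
ReLU(-2.1) = 0
Active neurons (>0): 2

2


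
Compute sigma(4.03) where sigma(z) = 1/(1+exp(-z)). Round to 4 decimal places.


sigmoid(z) = 1 / (1 + exp(-z))
exp(-(4.03)) = exp(-4.03) = 0.0178
1 + 0.0178 = 1.0178
1 / 1.0178 = 0.9825

0.9825


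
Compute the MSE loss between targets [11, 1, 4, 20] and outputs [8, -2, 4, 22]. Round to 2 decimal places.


Differences: [3, 3, 0, -2]
Squared errors: [9, 9, 0, 4]
Sum of squared errors = 22
MSE = 22 / 4 = 5.50

5.50


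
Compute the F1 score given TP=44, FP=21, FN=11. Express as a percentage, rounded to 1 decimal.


Precision = TP / (TP + FP) = 44 / 65 = 0.6769
Recall = TP / (TP + FN) = 44 / 55 = 0.8
F1 = 2 * P * R / (P + R)
= 2 * 0.6769 * 0.8 / (0.6769 + 0.8)
= 1.0831 / 1.4769
= 0.7333
As percentage: 73.3%

73.3


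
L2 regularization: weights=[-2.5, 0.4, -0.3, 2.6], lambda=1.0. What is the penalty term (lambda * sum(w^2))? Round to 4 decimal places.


Squaring each weight:
(-2.5)^2 = 6.25
0.4^2 = 0.16
(-0.3)^2 = 0.09
2.6^2 = 6.76
Sum of squares = 13.26
Penalty = 1.0 * 13.26 = 13.2600

13.2600


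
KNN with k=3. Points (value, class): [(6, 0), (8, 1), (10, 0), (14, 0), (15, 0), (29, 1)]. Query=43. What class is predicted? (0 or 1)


Distances from query 43:
Point 29 (class 1): distance = 14
Point 15 (class 0): distance = 28
Point 14 (class 0): distance = 29
K=3 nearest neighbors: classes = [1, 0, 0]
Votes for class 1: 1 / 3
Majority vote => class 0

0


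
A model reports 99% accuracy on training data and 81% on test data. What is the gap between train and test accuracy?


Gap = train_accuracy - test_accuracy
= 99 - 81
= 18%
This gap suggests the model is overfitting.

18


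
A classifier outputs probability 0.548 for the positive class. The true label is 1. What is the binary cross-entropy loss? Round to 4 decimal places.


For y=1: Loss = -log(p)
= -log(0.548)
= -(-0.6015)
= 0.6015

0.6015


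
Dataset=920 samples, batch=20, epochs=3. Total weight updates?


Iterations per epoch = 920 / 20 = 46
Total updates = iterations_per_epoch * epochs
= 46 * 3
= 138

138


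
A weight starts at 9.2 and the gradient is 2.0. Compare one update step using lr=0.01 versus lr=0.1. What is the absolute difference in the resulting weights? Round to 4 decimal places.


With lr=0.01: w_new = 9.2 - 0.01 * 2.0 = 9.18
With lr=0.1: w_new = 9.2 - 0.1 * 2.0 = 9.0
Absolute difference = |9.18 - 9.0|
= 0.1800

0.1800


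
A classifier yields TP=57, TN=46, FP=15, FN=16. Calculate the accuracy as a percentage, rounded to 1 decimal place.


Accuracy = (TP + TN) / (TP + TN + FP + FN) * 100
= (57 + 46) / (57 + 46 + 15 + 16)
= 103 / 134
= 0.7687
= 76.9%

76.9


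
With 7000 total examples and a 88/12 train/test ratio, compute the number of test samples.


Train samples = 7000 * 88% = 6160
Test samples = 7000 - 6160
= 840

840


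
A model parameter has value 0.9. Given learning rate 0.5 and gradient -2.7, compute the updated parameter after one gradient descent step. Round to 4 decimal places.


w_new = w_old - lr * gradient
= 0.9 - 0.5 * -2.7
= 0.9 - (-1.35)
= 2.2500

2.2500


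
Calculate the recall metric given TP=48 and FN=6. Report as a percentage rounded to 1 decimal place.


Recall = TP / (TP + FN) * 100
= 48 / (48 + 6)
= 48 / 54
= 0.8889
= 88.9%

88.9


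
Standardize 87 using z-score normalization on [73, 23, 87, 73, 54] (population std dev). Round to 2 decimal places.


Mean = (73 + 23 + 87 + 73 + 54) / 5 = 62.0
Variance = sum((x_i - mean)^2) / n = 490.4
Std = sqrt(490.4) = 22.145
Z = (x - mean) / std
= (87 - 62.0) / 22.145
= 25.0 / 22.145
= 1.13

1.13


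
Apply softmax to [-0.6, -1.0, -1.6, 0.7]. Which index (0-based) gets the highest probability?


Softmax is a monotonic transformation, so it preserves the argmax.
We need to find the index of the maximum logit.
Index 0: -0.6
Index 1: -1.0
Index 2: -1.6
Index 3: 0.7
Maximum logit = 0.7 at index 3

3


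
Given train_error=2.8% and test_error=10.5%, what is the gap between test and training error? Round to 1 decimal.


Generalization gap = test_error - train_error
= 10.5 - 2.8
= 7.7%
A moderate gap.

7.7


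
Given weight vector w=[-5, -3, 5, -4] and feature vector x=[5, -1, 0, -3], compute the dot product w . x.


Element-wise products:
-5 * 5 = -25
-3 * -1 = 3
5 * 0 = 0
-4 * -3 = 12
Sum = -25 + 3 + 0 + 12
= -10

-10


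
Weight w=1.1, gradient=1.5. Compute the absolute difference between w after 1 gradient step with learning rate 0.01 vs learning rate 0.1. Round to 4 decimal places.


With lr=0.01: w_new = 1.1 - 0.01 * 1.5 = 1.085
With lr=0.1: w_new = 1.1 - 0.1 * 1.5 = 0.95
Absolute difference = |1.085 - 0.95|
= 0.1350

0.1350


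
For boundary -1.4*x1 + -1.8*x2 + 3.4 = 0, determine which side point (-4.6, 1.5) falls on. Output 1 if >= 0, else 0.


Compute -1.4 * -4.6 + -1.8 * 1.5 + 3.4
= 6.44 + -2.7 + 3.4
= 7.14
Since 7.14 >= 0, the point is on the positive side.

1


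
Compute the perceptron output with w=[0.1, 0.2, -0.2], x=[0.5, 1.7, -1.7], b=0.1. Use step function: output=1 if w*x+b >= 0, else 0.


z = w . x + b
= 0.1*0.5 + 0.2*1.7 + -0.2*-1.7 + 0.1
= 0.05 + 0.34 + 0.34 + 0.1
= 0.73 + 0.1
= 0.83
Since z = 0.83 >= 0, output = 1

1


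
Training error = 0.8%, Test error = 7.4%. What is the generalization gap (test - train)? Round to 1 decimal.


Generalization gap = test_error - train_error
= 7.4 - 0.8
= 6.6%
A moderate gap.

6.6


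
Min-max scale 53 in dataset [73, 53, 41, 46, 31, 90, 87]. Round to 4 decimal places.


Min = 31, Max = 90
Range = 90 - 31 = 59
Scaled = (x - min) / (max - min)
= (53 - 31) / 59
= 22 / 59
= 0.3729

0.3729


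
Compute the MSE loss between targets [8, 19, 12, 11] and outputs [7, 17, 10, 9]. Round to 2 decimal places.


Differences: [1, 2, 2, 2]
Squared errors: [1, 4, 4, 4]
Sum of squared errors = 13
MSE = 13 / 4 = 3.25

3.25


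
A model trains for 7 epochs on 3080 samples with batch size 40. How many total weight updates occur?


Iterations per epoch = 3080 / 40 = 77
Total updates = iterations_per_epoch * epochs
= 77 * 7
= 539

539


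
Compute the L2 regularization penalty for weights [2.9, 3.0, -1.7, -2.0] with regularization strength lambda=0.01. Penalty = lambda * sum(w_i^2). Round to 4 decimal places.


Squaring each weight:
2.9^2 = 8.41
3.0^2 = 9.0
(-1.7)^2 = 2.89
(-2.0)^2 = 4.0
Sum of squares = 24.3
Penalty = 0.01 * 24.3 = 0.2430

0.2430


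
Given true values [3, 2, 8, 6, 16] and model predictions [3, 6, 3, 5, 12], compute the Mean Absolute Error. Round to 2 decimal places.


Absolute errors: [0, 4, 5, 1, 4]
Sum of absolute errors = 14
MAE = 14 / 5 = 2.80

2.80


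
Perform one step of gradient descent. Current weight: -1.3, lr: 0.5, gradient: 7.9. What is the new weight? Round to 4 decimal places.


w_new = w_old - lr * gradient
= -1.3 - 0.5 * 7.9
= -1.3 - (3.95)
= -5.2500

-5.2500


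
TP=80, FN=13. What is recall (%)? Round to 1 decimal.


Recall = TP / (TP + FN) * 100
= 80 / (80 + 13)
= 80 / 93
= 0.8602
= 86.0%

86.0


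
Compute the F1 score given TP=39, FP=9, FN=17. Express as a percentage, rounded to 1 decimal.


Precision = TP / (TP + FP) = 39 / 48 = 0.8125
Recall = TP / (TP + FN) = 39 / 56 = 0.6964
F1 = 2 * P * R / (P + R)
= 2 * 0.8125 * 0.6964 / (0.8125 + 0.6964)
= 1.1317 / 1.5089
= 0.75
As percentage: 75.0%

75.0


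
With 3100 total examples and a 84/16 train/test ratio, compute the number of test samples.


Train samples = 3100 * 84% = 2604
Test samples = 3100 - 2604
= 496

496


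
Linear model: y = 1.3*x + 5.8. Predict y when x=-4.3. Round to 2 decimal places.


y = 1.3 * -4.3 + (5.8)
= -5.59 + (5.8)
= 0.21

0.21


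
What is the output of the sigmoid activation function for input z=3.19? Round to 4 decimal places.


sigmoid(z) = 1 / (1 + exp(-z))
exp(-(3.19)) = exp(-3.19) = 0.0412
1 + 0.0412 = 1.0412
1 / 1.0412 = 0.9605

0.9605


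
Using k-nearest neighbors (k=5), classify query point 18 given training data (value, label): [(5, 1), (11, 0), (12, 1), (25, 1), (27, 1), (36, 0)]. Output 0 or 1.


Distances from query 18:
Point 12 (class 1): distance = 6
Point 11 (class 0): distance = 7
Point 25 (class 1): distance = 7
Point 27 (class 1): distance = 9
Point 5 (class 1): distance = 13
K=5 nearest neighbors: classes = [1, 0, 1, 1, 1]
Votes for class 1: 4 / 5
Majority vote => class 1

1


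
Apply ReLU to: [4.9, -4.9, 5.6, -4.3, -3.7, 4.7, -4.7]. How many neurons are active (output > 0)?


ReLU(x) = max(0, x) for each element:
ReLU(4.9) = 4.9
ReLU(-4.9) = 0
ReLU(5.6) = 5.6
ReLU(-4.3) = 0
ReLU(-3.7) = 0
ReLU(4.7) = 4.7
ReLU(-4.7) = 0
Active neurons (>0): 3

3


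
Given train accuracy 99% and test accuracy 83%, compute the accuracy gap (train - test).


Gap = train_accuracy - test_accuracy
= 99 - 83
= 16%
This gap suggests the model is overfitting.

16


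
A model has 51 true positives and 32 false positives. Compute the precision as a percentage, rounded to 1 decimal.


Precision = TP / (TP + FP) * 100
= 51 / (51 + 32)
= 51 / 83
= 0.6145
= 61.4%

61.4


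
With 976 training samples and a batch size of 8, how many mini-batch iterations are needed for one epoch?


Iterations per epoch = dataset_size / batch_size
= 976 / 8
= 122

122


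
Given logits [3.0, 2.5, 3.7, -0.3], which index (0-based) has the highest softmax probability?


Softmax is a monotonic transformation, so it preserves the argmax.
We need to find the index of the maximum logit.
Index 0: 3.0
Index 1: 2.5
Index 2: 3.7
Index 3: -0.3
Maximum logit = 3.7 at index 2

2


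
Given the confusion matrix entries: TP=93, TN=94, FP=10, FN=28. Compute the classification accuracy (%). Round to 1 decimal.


Accuracy = (TP + TN) / (TP + TN + FP + FN) * 100
= (93 + 94) / (93 + 94 + 10 + 28)
= 187 / 225
= 0.8311
= 83.1%

83.1
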